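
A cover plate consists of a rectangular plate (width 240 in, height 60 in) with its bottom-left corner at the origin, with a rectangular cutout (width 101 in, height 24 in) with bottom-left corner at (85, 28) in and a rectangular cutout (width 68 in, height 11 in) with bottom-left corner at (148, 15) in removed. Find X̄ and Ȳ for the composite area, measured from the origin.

X̄ = 112.52 in, Ȳ = 28.47 in

plate: A = 240 × 60 = 14400.00, centroid at (120.00, 30.00).
hole 1: A = −(101 × 24) = -2424.00, centroid at (135.50, 40.00).
hole 2: A = −(68 × 11) = -748.00, centroid at (182.00, 20.50).
ΣA = 11228.00 in², ΣAX̄ = 1263412.00 in³, ΣAȲ = 319706.00 in³.
X̄ = 1263412.00/11228.00 = 112.52 in; Ȳ = 319706.00/11228.00 = 28.47 in.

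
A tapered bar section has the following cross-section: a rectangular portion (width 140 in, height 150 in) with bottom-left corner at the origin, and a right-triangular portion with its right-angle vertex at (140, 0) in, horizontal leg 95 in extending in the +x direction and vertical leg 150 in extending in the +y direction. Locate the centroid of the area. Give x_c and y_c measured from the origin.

rectangular portion: A = 140 × 150 = 21000.00, centroid at (70.00, 75.00).
triangular portion: A = ½·95·150 = 7125.00, centroid at (171.67, 50.00).
ΣA = 28125.00 in², ΣAx_c = 2693125.00 in³, ΣAy_c = 1931250.00 in³.
x_c = 2693125.00/28125.00 = 95.76 in; y_c = 1931250.00/28125.00 = 68.67 in.

x_c = 95.76 in, y_c = 68.67 in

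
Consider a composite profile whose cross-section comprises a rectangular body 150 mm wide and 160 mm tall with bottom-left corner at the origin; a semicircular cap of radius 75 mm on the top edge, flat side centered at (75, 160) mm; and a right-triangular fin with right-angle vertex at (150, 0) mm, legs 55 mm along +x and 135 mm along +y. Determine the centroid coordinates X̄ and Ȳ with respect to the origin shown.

rectangular body: A = 150 × 160 = 24000.00, centroid at (75.00, 80.00).
semicircular top: A = ½π·75² = 8835.73, centroid at (75.00, 191.83).
triangular fin: A = ½·55·135 = 3712.50, centroid at (168.33, 45.00).
ΣA = 36548.23 mm², ΣAX̄ = 3087617.20 mm³, ΣAȲ = 3782029.19 mm³.
X̄ = 3087617.20/36548.23 = 84.48 mm; Ȳ = 3782029.19/36548.23 = 103.48 mm.

X̄ = 84.48 mm, Ȳ = 103.48 mm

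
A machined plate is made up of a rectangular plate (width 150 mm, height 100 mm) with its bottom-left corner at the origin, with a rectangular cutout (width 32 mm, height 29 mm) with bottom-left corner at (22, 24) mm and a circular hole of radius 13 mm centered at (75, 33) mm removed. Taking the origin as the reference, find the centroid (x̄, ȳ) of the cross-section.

plate: A = 150 × 100 = 15000.00, centroid at (75.00, 50.00).
hole 1: A = −(32 × 29) = -928.00, centroid at (38.00, 38.50).
hole 2: A = −π·13² = -530.93, centroid at (75.00, 33.00).
ΣA = 13541.07 mm²
ΣAx̄ = (15000.00)(75.00) + (-928.00)(38.00) + (-530.93)(75.00) = 1049916.31 mm³
ΣAȳ = (15000.00)(50.00) + (-928.00)(38.50) + (-530.93)(33.00) = 696751.34 mm³
x̄ = 1049916.31 / 13541.07 = 77.54 mm
ȳ = 696751.34 / 13541.07 = 51.45 mm

x̄ = 77.54 mm, ȳ = 51.45 mm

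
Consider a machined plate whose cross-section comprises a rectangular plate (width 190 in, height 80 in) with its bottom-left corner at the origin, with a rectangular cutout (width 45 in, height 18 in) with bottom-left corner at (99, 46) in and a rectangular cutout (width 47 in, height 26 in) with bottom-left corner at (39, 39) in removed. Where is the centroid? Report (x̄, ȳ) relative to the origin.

Part | A | x̄ᵢ | ȳᵢ | A·x̄ᵢ | A·ȳᵢ
plate | 15200.00 | 95.00 | 40.00 | 1444000.00 | 608000.00
hole 1 | -810.00 | 121.50 | 55.00 | -98415.00 | -44550.00
hole 2 | -1222.00 | 62.50 | 52.00 | -76375.00 | -63544.00
Σ | 13168.00 |  |  | 1269210.00 | 499906.00
x̄ = 1269210.00 / 13168.00 = 96.39 in
ȳ = 499906.00 / 13168.00 = 37.96 in

x̄ = 96.39 in, ȳ = 37.96 in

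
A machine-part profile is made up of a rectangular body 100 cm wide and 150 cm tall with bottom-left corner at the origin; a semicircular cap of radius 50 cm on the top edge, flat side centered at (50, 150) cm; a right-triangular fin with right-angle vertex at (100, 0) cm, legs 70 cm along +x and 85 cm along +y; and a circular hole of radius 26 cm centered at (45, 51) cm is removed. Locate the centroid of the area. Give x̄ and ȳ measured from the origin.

x̄ = 61.57 cm, ȳ = 89.66 cm

Part | A | x̄ᵢ | ȳᵢ | A·x̄ᵢ | A·ȳᵢ
rectangular body | 15000.00 | 50.00 | 75.00 | 750000.00 | 1125000.00
semicircular top | 3926.99 | 50.00 | 171.22 | 196349.54 | 672381.96
triangular fin | 2975.00 | 123.33 | 28.33 | 366916.67 | 84291.67
hole | -2123.72 | 45.00 | 51.00 | -95567.25 | -108309.55
Σ | 19778.27 |  |  | 1217698.96 | 1773364.07
x̄ = 1217698.96 / 19778.27 = 61.57 cm
ȳ = 1773364.07 / 19778.27 = 89.66 cm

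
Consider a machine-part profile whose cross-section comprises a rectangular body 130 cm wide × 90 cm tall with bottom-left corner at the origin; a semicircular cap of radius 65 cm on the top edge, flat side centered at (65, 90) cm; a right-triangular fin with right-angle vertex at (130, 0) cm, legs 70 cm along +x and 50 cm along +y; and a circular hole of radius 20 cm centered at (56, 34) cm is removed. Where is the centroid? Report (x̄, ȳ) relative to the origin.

Part | A | x̄ᵢ | ȳᵢ | A·x̄ᵢ | A·ȳᵢ
rectangular body | 11700.00 | 65.00 | 45.00 | 760500.00 | 526500.00
semicircular top | 6636.61 | 65.00 | 117.59 | 431379.94 | 780378.64
triangular fin | 1750.00 | 153.33 | 16.67 | 268333.33 | 29166.67
hole | -1256.64 | 56.00 | 34.00 | -70371.68 | -42725.66
Σ | 18829.98 |  |  | 1389841.60 | 1293319.64
x̄ = 1389841.60 / 18829.98 = 73.81 cm
ȳ = 1293319.64 / 18829.98 = 68.68 cm

x̄ = 73.81 cm, ȳ = 68.68 cm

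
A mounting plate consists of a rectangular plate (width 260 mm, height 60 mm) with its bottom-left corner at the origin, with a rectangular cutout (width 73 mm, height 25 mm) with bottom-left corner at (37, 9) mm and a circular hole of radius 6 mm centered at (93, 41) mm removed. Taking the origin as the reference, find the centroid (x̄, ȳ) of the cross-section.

x̄ = 137.85 mm, ȳ = 31.04 mm

plate: A = 260 × 60 = 15600.00, centroid at (130.00, 30.00).
hole 1: A = −(73 × 25) = -1825.00, centroid at (73.50, 21.50).
hole 2: A = −π·6² = -113.10, centroid at (93.00, 41.00).
ΣA = 13661.90 mm², ΣAx̄ = 1883344.45 mm³, ΣAȳ = 424125.51 mm³.
x̄ = 1883344.45/13661.90 = 137.85 mm; ȳ = 424125.51/13661.90 = 31.04 mm.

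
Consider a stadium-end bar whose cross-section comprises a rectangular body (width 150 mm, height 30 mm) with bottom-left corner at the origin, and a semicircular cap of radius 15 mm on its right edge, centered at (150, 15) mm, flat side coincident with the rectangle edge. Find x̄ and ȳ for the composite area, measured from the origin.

x̄ = 80.93 mm, ȳ = 15.00 mm

Part | A | x̄ᵢ | ȳᵢ | A·x̄ᵢ | A·ȳᵢ
rectangular body | 4500.00 | 75.00 | 15.00 | 337500.00 | 67500.00
semicircular end | 353.43 | 156.37 | 15.00 | 55264.38 | 5301.44
Σ | 4853.43 |  |  | 392764.38 | 72801.44
x̄ = 392764.38 / 4853.43 = 80.93 mm
ȳ = 72801.44 / 4853.43 = 15.00 mm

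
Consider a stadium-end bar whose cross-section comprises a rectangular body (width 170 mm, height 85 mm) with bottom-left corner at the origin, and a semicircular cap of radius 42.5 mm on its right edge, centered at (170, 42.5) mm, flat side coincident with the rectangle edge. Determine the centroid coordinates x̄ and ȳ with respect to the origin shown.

Part | A | x̄ᵢ | ȳᵢ | A·x̄ᵢ | A·ȳᵢ
rectangular body | 14450.00 | 85.00 | 42.50 | 1228250.00 | 614125.00
semicircular end | 2837.25 | 188.04 | 42.50 | 533509.73 | 120583.16
Σ | 17287.25 |  |  | 1761759.73 | 734708.16
x̄ = 1761759.73 / 17287.25 = 101.91 mm
ȳ = 734708.16 / 17287.25 = 42.50 mm

x̄ = 101.91 mm, ȳ = 42.50 mm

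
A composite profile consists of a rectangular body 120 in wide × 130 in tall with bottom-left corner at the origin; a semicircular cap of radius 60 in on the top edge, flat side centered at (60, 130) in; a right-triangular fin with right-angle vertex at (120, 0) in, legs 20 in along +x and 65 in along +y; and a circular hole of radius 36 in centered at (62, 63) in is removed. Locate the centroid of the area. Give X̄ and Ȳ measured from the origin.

rectangular body: A = 120 × 130 = 15600.00, centroid at (60.00, 65.00).
semicircular top: A = ½π·60² = 5654.87, centroid at (60.00, 155.46).
triangular fin: A = ½·20·65 = 650.00, centroid at (126.67, 21.67).
hole: A = −π·36² = -4071.50, centroid at (62.00, 63.00).
ΣA = 17833.36 in², ΣAX̄ = 1105192.09 in³, ΣAȲ = 1650711.26 in³.
X̄ = 1105192.09/17833.36 = 61.97 in; Ȳ = 1650711.26/17833.36 = 92.56 in.

X̄ = 61.97 in, Ȳ = 92.56 in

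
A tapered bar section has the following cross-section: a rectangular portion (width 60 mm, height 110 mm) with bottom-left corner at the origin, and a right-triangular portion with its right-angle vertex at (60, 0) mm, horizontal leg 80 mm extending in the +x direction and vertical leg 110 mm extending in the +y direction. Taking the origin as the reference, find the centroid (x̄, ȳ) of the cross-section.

rectangular portion: A = 60 × 110 = 6600.00, centroid at (30.00, 55.00).
triangular portion: A = ½·80·110 = 4400.00, centroid at (86.67, 36.67).
ΣA = 11000.00 mm²
ΣAx̄ = (6600.00)(30.00) + (4400.00)(86.67) = 579333.33 mm³
ΣAȳ = (6600.00)(55.00) + (4400.00)(36.67) = 524333.33 mm³
x̄ = 579333.33 / 11000.00 = 52.67 mm
ȳ = 524333.33 / 11000.00 = 47.67 mm

x̄ = 52.67 mm, ȳ = 47.67 mm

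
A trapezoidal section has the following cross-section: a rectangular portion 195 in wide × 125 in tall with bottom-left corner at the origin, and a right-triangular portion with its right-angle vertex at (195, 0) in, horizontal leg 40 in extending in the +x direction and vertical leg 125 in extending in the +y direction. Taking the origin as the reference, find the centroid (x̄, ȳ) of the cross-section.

x̄ = 107.81 in, ȳ = 60.56 in

rectangular portion: A = 195 × 125 = 24375.00, centroid at (97.50, 62.50).
triangular portion: A = ½·40·125 = 2500.00, centroid at (208.33, 41.67).
ΣA = 26875.00 in²
ΣAx̄ = (24375.00)(97.50) + (2500.00)(208.33) = 2897395.83 in³
ΣAȳ = (24375.00)(62.50) + (2500.00)(41.67) = 1627604.17 in³
x̄ = 2897395.83 / 26875.00 = 107.81 in
ȳ = 1627604.17 / 26875.00 = 60.56 in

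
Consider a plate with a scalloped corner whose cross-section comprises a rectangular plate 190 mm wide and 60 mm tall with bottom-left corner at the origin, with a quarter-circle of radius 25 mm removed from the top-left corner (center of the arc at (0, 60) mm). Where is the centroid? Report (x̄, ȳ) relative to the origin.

x̄ = 98.80 mm, ȳ = 29.13 mm

plate: A = 190 × 60 = 11400.00, centroid at (95.00, 30.00).
removed quarter-circle: A = −¼π·25² = -490.87, centroid at (10.61, 49.39).
ΣA = 10909.13 mm², ΣAx̄ = 1077791.67 mm³, ΣAȳ = 317755.90 mm³.
x̄ = 1077791.67/10909.13 = 98.80 mm; ȳ = 317755.90/10909.13 = 29.13 mm.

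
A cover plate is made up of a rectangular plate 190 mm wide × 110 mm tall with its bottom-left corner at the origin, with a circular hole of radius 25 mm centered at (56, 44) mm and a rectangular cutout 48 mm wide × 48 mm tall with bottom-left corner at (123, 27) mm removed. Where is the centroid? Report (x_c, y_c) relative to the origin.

x_c = 92.40 mm, y_c = 56.85 mm

Part | A | x̄ᵢ | ȳᵢ | A·x̄ᵢ | A·ȳᵢ
plate | 20900.00 | 95.00 | 55.00 | 1985500.00 | 1149500.00
hole 1 | -1963.50 | 56.00 | 44.00 | -109955.74 | -86393.80
hole 2 | -2304.00 | 147.00 | 51.00 | -338688.00 | -117504.00
Σ | 16632.50 |  |  | 1536856.26 | 945602.20
x_c = 1536856.26 / 16632.50 = 92.40 mm
y_c = 945602.20 / 16632.50 = 56.85 mm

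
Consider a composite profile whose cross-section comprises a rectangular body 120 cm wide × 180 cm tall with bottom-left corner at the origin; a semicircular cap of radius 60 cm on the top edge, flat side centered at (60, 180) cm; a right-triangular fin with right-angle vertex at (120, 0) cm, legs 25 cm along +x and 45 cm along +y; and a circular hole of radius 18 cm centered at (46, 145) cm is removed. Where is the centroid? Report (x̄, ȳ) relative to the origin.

rectangular body: A = 120 × 180 = 21600.00, centroid at (60.00, 90.00).
semicircular top: A = ½π·60² = 5654.87, centroid at (60.00, 205.46).
triangular fin: A = ½·25·45 = 562.50, centroid at (128.33, 15.00).
hole: A = −π·18² = -1017.88, centroid at (46.00, 145.00).
ΣA = 26799.49 cm², ΣAx̄ = 1660657.21 cm³, ΣAȳ = 2966721.50 cm³.
x̄ = 1660657.21/26799.49 = 61.97 cm; ȳ = 2966721.50/26799.49 = 110.70 cm.

x̄ = 61.97 cm, ȳ = 110.70 cm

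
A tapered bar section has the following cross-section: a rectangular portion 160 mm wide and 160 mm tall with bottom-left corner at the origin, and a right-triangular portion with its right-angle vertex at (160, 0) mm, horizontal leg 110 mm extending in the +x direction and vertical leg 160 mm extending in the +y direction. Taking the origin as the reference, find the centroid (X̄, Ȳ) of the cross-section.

X̄ = 109.84 mm, Ȳ = 73.18 mm

rectangular portion: A = 160 × 160 = 25600.00, centroid at (80.00, 80.00).
triangular portion: A = ½·110·160 = 8800.00, centroid at (196.67, 53.33).
ΣA = 34400.00 mm²
ΣAX̄ = (25600.00)(80.00) + (8800.00)(196.67) = 3778666.67 mm³
ΣAȲ = (25600.00)(80.00) + (8800.00)(53.33) = 2517333.33 mm³
X̄ = 3778666.67 / 34400.00 = 109.84 mm
Ȳ = 2517333.33 / 34400.00 = 73.18 mm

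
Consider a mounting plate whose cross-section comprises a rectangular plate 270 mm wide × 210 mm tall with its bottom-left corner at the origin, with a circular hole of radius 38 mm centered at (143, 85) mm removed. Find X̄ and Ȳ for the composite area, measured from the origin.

X̄ = 134.30 mm, Ȳ = 106.74 mm

Part | A | x̄ᵢ | ȳᵢ | A·x̄ᵢ | A·ȳᵢ
plate | 56700.00 | 135.00 | 105.00 | 7654500.00 | 5953500.00
hole | -4536.46 | 143.00 | 85.00 | -648713.75 | -385599.08
Σ | 52163.54 |  |  | 7005786.25 | 5567900.92
X̄ = 7005786.25 / 52163.54 = 134.30 mm
Ȳ = 5567900.92 / 52163.54 = 106.74 mm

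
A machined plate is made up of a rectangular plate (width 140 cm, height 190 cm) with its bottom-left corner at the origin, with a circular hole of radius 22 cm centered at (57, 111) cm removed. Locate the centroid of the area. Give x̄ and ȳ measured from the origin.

plate: A = 140 × 190 = 26600.00, centroid at (70.00, 95.00).
hole: A = −π·22² = -1520.53, centroid at (57.00, 111.00).
ΣA = 25079.47 cm²
ΣAx̄ = (26600.00)(70.00) + (-1520.53)(57.00) = 1775329.74 cm³
ΣAȳ = (26600.00)(95.00) + (-1520.53)(111.00) = 2358221.08 cm³
x̄ = 1775329.74 / 25079.47 = 70.79 cm
ȳ = 2358221.08 / 25079.47 = 94.03 cm

x̄ = 70.79 cm, ȳ = 94.03 cm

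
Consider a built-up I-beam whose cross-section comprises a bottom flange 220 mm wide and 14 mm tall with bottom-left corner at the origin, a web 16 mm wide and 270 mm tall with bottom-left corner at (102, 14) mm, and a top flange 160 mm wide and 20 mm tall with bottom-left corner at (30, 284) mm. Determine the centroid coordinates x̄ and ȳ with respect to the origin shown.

Part | A | x̄ᵢ | ȳᵢ | A·x̄ᵢ | A·ȳᵢ
bottom flange | 3080.00 | 110.00 | 7.00 | 338800.00 | 21560.00
web | 4320.00 | 110.00 | 149.00 | 475200.00 | 643680.00
top flange | 3200.00 | 110.00 | 294.00 | 352000.00 | 940800.00
Σ | 10600.00 |  |  | 1166000.00 | 1606040.00
x̄ = 1166000.00 / 10600.00 = 110.00 mm
ȳ = 1606040.00 / 10600.00 = 151.51 mm

x̄ = 110.00 mm, ȳ = 151.51 mm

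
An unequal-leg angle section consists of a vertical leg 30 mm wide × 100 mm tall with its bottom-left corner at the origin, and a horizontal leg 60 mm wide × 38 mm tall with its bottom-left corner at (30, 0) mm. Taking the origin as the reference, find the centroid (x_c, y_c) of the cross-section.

Part | A | x̄ᵢ | ȳᵢ | A·x̄ᵢ | A·ȳᵢ
vertical leg | 3000.00 | 15.00 | 50.00 | 45000.00 | 150000.00
horizontal leg | 2280.00 | 60.00 | 19.00 | 136800.00 | 43320.00
Σ | 5280.00 |  |  | 181800.00 | 193320.00
x_c = 181800.00 / 5280.00 = 34.43 mm
y_c = 193320.00 / 5280.00 = 36.61 mm

x_c = 34.43 mm, y_c = 36.61 mm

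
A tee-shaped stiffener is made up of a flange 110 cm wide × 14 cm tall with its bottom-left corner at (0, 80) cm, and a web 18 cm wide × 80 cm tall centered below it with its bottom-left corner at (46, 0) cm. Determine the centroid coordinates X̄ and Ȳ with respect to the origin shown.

web: A = 18 × 80 = 1440.00, centroid at (55.00, 40.00).
flange: A = 110 × 14 = 1540.00, centroid at (55.00, 87.00).
ΣA = 2980.00 cm², ΣAX̄ = 163900.00 cm³, ΣAȲ = 191580.00 cm³.
X̄ = 163900.00/2980.00 = 55.00 cm; Ȳ = 191580.00/2980.00 = 64.29 cm.

X̄ = 55.00 cm, Ȳ = 64.29 cm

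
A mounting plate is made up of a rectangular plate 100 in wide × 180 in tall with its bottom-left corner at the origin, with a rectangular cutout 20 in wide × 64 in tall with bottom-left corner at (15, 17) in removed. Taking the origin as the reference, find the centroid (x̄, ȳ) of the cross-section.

plate: A = 100 × 180 = 18000.00, centroid at (50.00, 90.00).
hole: A = −(20 × 64) = -1280.00, centroid at (25.00, 49.00).
ΣA = 16720.00 in²
ΣAx̄ = (18000.00)(50.00) + (-1280.00)(25.00) = 868000.00 in³
ΣAȳ = (18000.00)(90.00) + (-1280.00)(49.00) = 1557280.00 in³
x̄ = 868000.00 / 16720.00 = 51.91 in
ȳ = 1557280.00 / 16720.00 = 93.14 in

x̄ = 51.91 in, ȳ = 93.14 in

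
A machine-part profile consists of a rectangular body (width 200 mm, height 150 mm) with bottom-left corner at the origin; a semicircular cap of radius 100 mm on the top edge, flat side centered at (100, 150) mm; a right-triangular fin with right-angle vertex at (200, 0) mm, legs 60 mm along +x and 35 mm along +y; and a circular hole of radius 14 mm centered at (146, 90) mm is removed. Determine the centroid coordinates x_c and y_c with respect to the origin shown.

rectangular body: A = 200 × 150 = 30000.00, centroid at (100.00, 75.00).
semicircular top: A = ½π·100² = 15707.96, centroid at (100.00, 192.44).
triangular fin: A = ½·60·35 = 1050.00, centroid at (220.00, 11.67).
hole: A = −π·14² = -615.75, centroid at (146.00, 90.00).
ΣA = 46142.21 mm²
ΣAx_c = (30000.00)(100.00) + (15707.96)(100.00) + (1050.00)(220.00) + (-615.75)(146.00) = 4711896.51 mm³
ΣAy_c = (30000.00)(75.00) + (15707.96)(192.44) + (1050.00)(11.67) + (-615.75)(90.00) = 5229693.46 mm³
x_c = 4711896.51 / 46142.21 = 102.12 mm
y_c = 5229693.46 / 46142.21 = 113.34 mm

x_c = 102.12 mm, y_c = 113.34 mm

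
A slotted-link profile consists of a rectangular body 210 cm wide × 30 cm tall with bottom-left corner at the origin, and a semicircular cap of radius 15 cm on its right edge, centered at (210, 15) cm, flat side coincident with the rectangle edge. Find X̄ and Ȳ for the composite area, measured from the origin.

X̄ = 110.92 cm, Ȳ = 15.00 cm

rectangular body: A = 210 × 30 = 6300.00, centroid at (105.00, 15.00).
semicircular end: A = ½π·15² = 353.43, centroid at (216.37, 15.00).
ΣA = 6653.43 cm², ΣAX̄ = 737970.13 cm³, ΣAȲ = 99801.44 cm³.
X̄ = 737970.13/6653.43 = 110.92 cm; Ȳ = 99801.44/6653.43 = 15.00 cm.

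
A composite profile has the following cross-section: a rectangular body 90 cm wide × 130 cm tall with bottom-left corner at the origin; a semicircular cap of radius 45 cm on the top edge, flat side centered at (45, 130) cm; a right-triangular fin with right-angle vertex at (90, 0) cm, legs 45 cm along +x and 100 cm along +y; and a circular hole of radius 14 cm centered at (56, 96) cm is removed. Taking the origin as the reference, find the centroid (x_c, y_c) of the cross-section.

rectangular body: A = 90 × 130 = 11700.00, centroid at (45.00, 65.00).
semicircular top: A = ½π·45² = 3180.86, centroid at (45.00, 149.10).
triangular fin: A = ½·45·100 = 2250.00, centroid at (105.00, 33.33).
hole: A = −π·14² = -615.75, centroid at (56.00, 96.00).
ΣA = 16515.11 cm², ΣAx_c = 871406.69 cm³, ΣAy_c = 1250649.93 cm³.
x_c = 871406.69/16515.11 = 52.76 cm; y_c = 1250649.93/16515.11 = 75.73 cm.

x_c = 52.76 cm, y_c = 75.73 cm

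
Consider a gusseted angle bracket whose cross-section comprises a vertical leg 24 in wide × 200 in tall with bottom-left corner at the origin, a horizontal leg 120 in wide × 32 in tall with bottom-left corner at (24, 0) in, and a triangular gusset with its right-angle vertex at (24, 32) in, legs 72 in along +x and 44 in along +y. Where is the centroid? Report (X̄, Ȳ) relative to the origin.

vertical leg: A = 24 × 200 = 4800.00, centroid at (12.00, 100.00).
horizontal leg: A = 120 × 32 = 3840.00, centroid at (84.00, 16.00).
gusset: A = ½·72·44 = 1584.00, centroid at (48.00, 46.67).
ΣA = 10224.00 in²
ΣAX̄ = (4800.00)(12.00) + (3840.00)(84.00) + (1584.00)(48.00) = 456192.00 in³
ΣAȲ = (4800.00)(100.00) + (3840.00)(16.00) + (1584.00)(46.67) = 615360.00 in³
X̄ = 456192.00 / 10224.00 = 44.62 in
Ȳ = 615360.00 / 10224.00 = 60.19 in

X̄ = 44.62 in, Ȳ = 60.19 in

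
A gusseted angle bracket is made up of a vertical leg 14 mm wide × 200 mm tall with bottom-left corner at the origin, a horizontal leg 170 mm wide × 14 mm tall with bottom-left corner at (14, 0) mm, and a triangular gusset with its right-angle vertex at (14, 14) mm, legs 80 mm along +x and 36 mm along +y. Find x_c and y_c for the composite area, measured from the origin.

x_c = 47.40 mm, y_c = 50.47 mm

Part | A | x̄ᵢ | ȳᵢ | A·x̄ᵢ | A·ȳᵢ
vertical leg | 2800.00 | 7.00 | 100.00 | 19600.00 | 280000.00
horizontal leg | 2380.00 | 99.00 | 7.00 | 235620.00 | 16660.00
gusset | 1440.00 | 40.67 | 26.00 | 58560.00 | 37440.00
Σ | 6620.00 |  |  | 313780.00 | 334100.00
x_c = 313780.00 / 6620.00 = 47.40 mm
y_c = 334100.00 / 6620.00 = 50.47 mm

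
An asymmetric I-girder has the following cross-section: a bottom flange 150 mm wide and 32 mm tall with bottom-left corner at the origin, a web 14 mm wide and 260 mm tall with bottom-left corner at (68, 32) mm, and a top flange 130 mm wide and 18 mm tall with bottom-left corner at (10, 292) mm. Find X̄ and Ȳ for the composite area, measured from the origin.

X̄ = 75.00 mm, Ȳ = 127.16 mm

bottom flange: A = 150 × 32 = 4800.00, centroid at (75.00, 16.00).
web: A = 14 × 260 = 3640.00, centroid at (75.00, 162.00).
top flange: A = 130 × 18 = 2340.00, centroid at (75.00, 301.00).
ΣA = 10780.00 mm², ΣAX̄ = 808500.00 mm³, ΣAȲ = 1370820.00 mm³.
X̄ = 808500.00/10780.00 = 75.00 mm; Ȳ = 1370820.00/10780.00 = 127.16 mm.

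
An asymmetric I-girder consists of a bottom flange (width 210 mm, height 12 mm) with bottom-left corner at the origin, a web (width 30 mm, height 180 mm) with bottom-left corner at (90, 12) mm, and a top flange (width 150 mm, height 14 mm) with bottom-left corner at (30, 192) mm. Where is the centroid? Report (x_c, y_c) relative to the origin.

x_c = 105.00 mm, y_c = 98.19 mm

Part | A | x̄ᵢ | ȳᵢ | A·x̄ᵢ | A·ȳᵢ
bottom flange | 2520.00 | 105.00 | 6.00 | 264600.00 | 15120.00
web | 5400.00 | 105.00 | 102.00 | 567000.00 | 550800.00
top flange | 2100.00 | 105.00 | 199.00 | 220500.00 | 417900.00
Σ | 10020.00 |  |  | 1052100.00 | 983820.00
x_c = 1052100.00 / 10020.00 = 105.00 mm
y_c = 983820.00 / 10020.00 = 98.19 mm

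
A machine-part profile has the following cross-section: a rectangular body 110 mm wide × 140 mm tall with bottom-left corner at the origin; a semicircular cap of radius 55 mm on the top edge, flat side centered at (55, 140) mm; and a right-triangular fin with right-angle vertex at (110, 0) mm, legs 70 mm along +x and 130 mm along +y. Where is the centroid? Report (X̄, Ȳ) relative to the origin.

X̄ = 69.43 mm, Ȳ = 83.04 mm

Part | A | x̄ᵢ | ȳᵢ | A·x̄ᵢ | A·ȳᵢ
rectangular body | 15400.00 | 55.00 | 70.00 | 847000.00 | 1078000.00
semicircular top | 4751.66 | 55.00 | 163.34 | 261341.24 | 776148.91
triangular fin | 4550.00 | 133.33 | 43.33 | 606666.67 | 197166.67
Σ | 24701.66 |  |  | 1715007.91 | 2051315.58
X̄ = 1715007.91 / 24701.66 = 69.43 mm
Ȳ = 2051315.58 / 24701.66 = 83.04 mm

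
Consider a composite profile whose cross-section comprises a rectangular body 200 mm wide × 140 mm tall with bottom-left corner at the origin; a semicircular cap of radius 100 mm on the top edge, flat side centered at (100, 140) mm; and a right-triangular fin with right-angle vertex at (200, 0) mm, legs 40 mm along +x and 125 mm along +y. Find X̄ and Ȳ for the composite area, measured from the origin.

rectangular body: A = 200 × 140 = 28000.00, centroid at (100.00, 70.00).
semicircular top: A = ½π·100² = 15707.96, centroid at (100.00, 182.44).
triangular fin: A = ½·40·125 = 2500.00, centroid at (213.33, 41.67).
ΣA = 46207.96 mm², ΣAX̄ = 4904129.66 mm³, ΣAȲ = 4929948.19 mm³.
X̄ = 4904129.66/46207.96 = 106.13 mm; Ȳ = 4929948.19/46207.96 = 106.69 mm.

X̄ = 106.13 mm, Ȳ = 106.69 mm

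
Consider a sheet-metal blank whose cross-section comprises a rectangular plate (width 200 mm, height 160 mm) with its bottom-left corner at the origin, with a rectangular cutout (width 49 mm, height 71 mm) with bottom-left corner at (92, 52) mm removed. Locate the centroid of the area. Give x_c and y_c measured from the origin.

Part | A | x̄ᵢ | ȳᵢ | A·x̄ᵢ | A·ȳᵢ
plate | 32000.00 | 100.00 | 80.00 | 3200000.00 | 2560000.00
hole | -3479.00 | 116.50 | 87.50 | -405303.50 | -304412.50
Σ | 28521.00 |  |  | 2794696.50 | 2255587.50
x_c = 2794696.50 / 28521.00 = 97.99 mm
y_c = 2255587.50 / 28521.00 = 79.09 mm

x_c = 97.99 mm, y_c = 79.09 mm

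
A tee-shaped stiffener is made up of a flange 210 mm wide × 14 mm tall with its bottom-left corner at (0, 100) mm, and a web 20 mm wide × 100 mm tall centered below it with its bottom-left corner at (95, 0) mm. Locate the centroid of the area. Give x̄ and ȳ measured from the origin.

x̄ = 105.00 mm, ȳ = 83.92 mm

web: A = 20 × 100 = 2000.00, centroid at (105.00, 50.00).
flange: A = 210 × 14 = 2940.00, centroid at (105.00, 107.00).
ΣA = 4940.00 mm², ΣAx̄ = 518700.00 mm³, ΣAȳ = 414580.00 mm³.
x̄ = 518700.00/4940.00 = 105.00 mm; ȳ = 414580.00/4940.00 = 83.92 mm.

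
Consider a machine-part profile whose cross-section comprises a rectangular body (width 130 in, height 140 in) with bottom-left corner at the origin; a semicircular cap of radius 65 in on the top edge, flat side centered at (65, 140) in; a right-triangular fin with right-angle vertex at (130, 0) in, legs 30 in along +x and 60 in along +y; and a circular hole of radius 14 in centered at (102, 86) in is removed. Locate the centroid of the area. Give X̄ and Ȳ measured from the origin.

X̄ = 66.78 in, Ȳ = 93.60 in

rectangular body: A = 130 × 140 = 18200.00, centroid at (65.00, 70.00).
semicircular top: A = ½π·65² = 6636.61, centroid at (65.00, 167.59).
triangular fin: A = ½·30·60 = 900.00, centroid at (140.00, 20.00).
hole: A = −π·14² = -615.75, centroid at (102.00, 86.00).
ΣA = 25120.86 in², ΣAX̄ = 1677573.22 in³, ΣAȲ = 2351254.67 in³.
X̄ = 1677573.22/25120.86 = 66.78 in; Ȳ = 2351254.67/25120.86 = 93.60 in.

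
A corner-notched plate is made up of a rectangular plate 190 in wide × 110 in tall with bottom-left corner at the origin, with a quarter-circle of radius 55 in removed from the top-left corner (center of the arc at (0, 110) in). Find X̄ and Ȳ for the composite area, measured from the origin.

plate: A = 190 × 110 = 20900.00, centroid at (95.00, 55.00).
removed quarter-circle: A = −¼π·55² = -2375.83, centroid at (23.34, 86.66).
ΣA = 18524.17 in²
ΣAX̄ = (20900.00)(95.00) + (-2375.83)(23.34) = 1930041.67 in³
ΣAȲ = (20900.00)(55.00) + (-2375.83)(86.66) = 943617.09 in³
X̄ = 1930041.67 / 18524.17 = 104.19 in
Ȳ = 943617.09 / 18524.17 = 50.94 in

X̄ = 104.19 in, Ȳ = 50.94 in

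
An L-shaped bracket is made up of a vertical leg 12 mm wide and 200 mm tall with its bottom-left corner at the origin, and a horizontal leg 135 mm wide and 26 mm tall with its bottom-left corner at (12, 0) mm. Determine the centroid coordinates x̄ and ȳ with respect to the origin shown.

x̄ = 49.65 mm, ȳ = 48.33 mm

vertical leg: A = 12 × 200 = 2400.00, centroid at (6.00, 100.00).
horizontal leg: A = 135 × 26 = 3510.00, centroid at (79.50, 13.00).
ΣA = 5910.00 mm², ΣAx̄ = 293445.00 mm³, ΣAȳ = 285630.00 mm³.
x̄ = 293445.00/5910.00 = 49.65 mm; ȳ = 285630.00/5910.00 = 48.33 mm.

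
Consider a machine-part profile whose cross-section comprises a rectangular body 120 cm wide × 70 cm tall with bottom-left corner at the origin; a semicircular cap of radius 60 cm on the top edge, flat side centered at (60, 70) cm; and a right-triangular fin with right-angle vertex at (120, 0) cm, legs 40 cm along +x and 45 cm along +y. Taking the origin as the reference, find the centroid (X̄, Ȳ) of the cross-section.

X̄ = 64.41 cm, Ȳ = 56.66 cm

Part | A | x̄ᵢ | ȳᵢ | A·x̄ᵢ | A·ȳᵢ
rectangular body | 8400.00 | 60.00 | 35.00 | 504000.00 | 294000.00
semicircular top | 5654.87 | 60.00 | 95.46 | 339292.01 | 539840.67
triangular fin | 900.00 | 133.33 | 15.00 | 120000.00 | 13500.00
Σ | 14954.87 |  |  | 963292.01 | 847340.67
X̄ = 963292.01 / 14954.87 = 64.41 cm
Ȳ = 847340.67 / 14954.87 = 56.66 cm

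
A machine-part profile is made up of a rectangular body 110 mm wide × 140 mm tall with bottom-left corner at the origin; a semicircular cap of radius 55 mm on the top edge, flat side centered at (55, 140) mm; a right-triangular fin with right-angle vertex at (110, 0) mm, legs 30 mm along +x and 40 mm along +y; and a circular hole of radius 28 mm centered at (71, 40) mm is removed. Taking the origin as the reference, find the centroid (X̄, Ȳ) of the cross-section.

rectangular body: A = 110 × 140 = 15400.00, centroid at (55.00, 70.00).
semicircular top: A = ½π·55² = 4751.66, centroid at (55.00, 163.34).
triangular fin: A = ½·30·40 = 600.00, centroid at (120.00, 13.33).
hole: A = −π·28² = -2463.01, centroid at (71.00, 40.00).
ΣA = 18288.65 mm², ΣAX̄ = 1005467.63 mm³, ΣAȲ = 1763628.57 mm³.
X̄ = 1005467.63/18288.65 = 54.98 mm; Ȳ = 1763628.57/18288.65 = 96.43 mm.

X̄ = 54.98 mm, Ȳ = 96.43 mm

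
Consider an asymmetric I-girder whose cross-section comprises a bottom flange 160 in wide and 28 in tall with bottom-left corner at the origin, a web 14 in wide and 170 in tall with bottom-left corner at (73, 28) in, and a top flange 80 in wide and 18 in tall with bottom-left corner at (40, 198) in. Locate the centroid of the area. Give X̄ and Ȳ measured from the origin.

X̄ = 80.00 in, Ȳ = 75.87 in

bottom flange: A = 160 × 28 = 4480.00, centroid at (80.00, 14.00).
web: A = 14 × 170 = 2380.00, centroid at (80.00, 113.00).
top flange: A = 80 × 18 = 1440.00, centroid at (80.00, 207.00).
ΣA = 8300.00 in²
ΣAX̄ = (4480.00)(80.00) + (2380.00)(80.00) + (1440.00)(80.00) = 664000.00 in³
ΣAȲ = (4480.00)(14.00) + (2380.00)(113.00) + (1440.00)(207.00) = 629740.00 in³
X̄ = 664000.00 / 8300.00 = 80.00 in
Ȳ = 629740.00 / 8300.00 = 75.87 in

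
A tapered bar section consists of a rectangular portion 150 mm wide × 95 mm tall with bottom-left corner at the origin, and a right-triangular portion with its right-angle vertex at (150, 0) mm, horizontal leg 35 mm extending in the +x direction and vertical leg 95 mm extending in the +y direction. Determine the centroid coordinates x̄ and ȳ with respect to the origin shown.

x̄ = 84.05 mm, ȳ = 45.85 mm

rectangular portion: A = 150 × 95 = 14250.00, centroid at (75.00, 47.50).
triangular portion: A = ½·35·95 = 1662.50, centroid at (161.67, 31.67).
ΣA = 15912.50 mm²
ΣAx̄ = (14250.00)(75.00) + (1662.50)(161.67) = 1337520.83 mm³
ΣAȳ = (14250.00)(47.50) + (1662.50)(31.67) = 729520.83 mm³
x̄ = 1337520.83 / 15912.50 = 84.05 mm
ȳ = 729520.83 / 15912.50 = 45.85 mm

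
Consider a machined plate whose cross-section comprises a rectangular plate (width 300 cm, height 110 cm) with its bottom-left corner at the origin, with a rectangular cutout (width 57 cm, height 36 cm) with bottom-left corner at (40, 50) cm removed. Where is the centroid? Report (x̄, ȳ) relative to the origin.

x̄ = 155.40 cm, ȳ = 54.14 cm

Part | A | x̄ᵢ | ȳᵢ | A·x̄ᵢ | A·ȳᵢ
plate | 33000.00 | 150.00 | 55.00 | 4950000.00 | 1815000.00
hole | -2052.00 | 68.50 | 68.00 | -140562.00 | -139536.00
Σ | 30948.00 |  |  | 4809438.00 | 1675464.00
x̄ = 4809438.00 / 30948.00 = 155.40 cm
ȳ = 1675464.00 / 30948.00 = 54.14 cm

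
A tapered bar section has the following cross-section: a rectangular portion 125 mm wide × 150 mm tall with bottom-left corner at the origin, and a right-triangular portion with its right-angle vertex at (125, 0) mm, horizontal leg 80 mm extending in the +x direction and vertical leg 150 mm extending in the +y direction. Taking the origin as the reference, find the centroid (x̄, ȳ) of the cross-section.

x̄ = 84.12 mm, ȳ = 68.94 mm

rectangular portion: A = 125 × 150 = 18750.00, centroid at (62.50, 75.00).
triangular portion: A = ½·80·150 = 6000.00, centroid at (151.67, 50.00).
ΣA = 24750.00 mm², ΣAx̄ = 2081875.00 mm³, ΣAȳ = 1706250.00 mm³.
x̄ = 2081875.00/24750.00 = 84.12 mm; ȳ = 1706250.00/24750.00 = 68.94 mm.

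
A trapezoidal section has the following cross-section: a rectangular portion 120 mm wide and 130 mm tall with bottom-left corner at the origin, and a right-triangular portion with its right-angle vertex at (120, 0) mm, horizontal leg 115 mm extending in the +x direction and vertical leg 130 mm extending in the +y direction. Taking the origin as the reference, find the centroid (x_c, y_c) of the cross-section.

rectangular portion: A = 120 × 130 = 15600.00, centroid at (60.00, 65.00).
triangular portion: A = ½·115·130 = 7475.00, centroid at (158.33, 43.33).
ΣA = 23075.00 mm², ΣAx_c = 2119541.67 mm³, ΣAy_c = 1337916.67 mm³.
x_c = 2119541.67/23075.00 = 91.85 mm; y_c = 1337916.67/23075.00 = 57.98 mm.

x_c = 91.85 mm, y_c = 57.98 mm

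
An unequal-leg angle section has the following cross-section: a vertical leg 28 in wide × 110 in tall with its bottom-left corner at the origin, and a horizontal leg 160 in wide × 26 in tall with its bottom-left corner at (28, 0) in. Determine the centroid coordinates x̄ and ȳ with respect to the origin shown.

vertical leg: A = 28 × 110 = 3080.00, centroid at (14.00, 55.00).
horizontal leg: A = 160 × 26 = 4160.00, centroid at (108.00, 13.00).
ΣA = 7240.00 in², ΣAx̄ = 492400.00 in³, ΣAȳ = 223480.00 in³.
x̄ = 492400.00/7240.00 = 68.01 in; ȳ = 223480.00/7240.00 = 30.87 in.

x̄ = 68.01 in, ȳ = 30.87 in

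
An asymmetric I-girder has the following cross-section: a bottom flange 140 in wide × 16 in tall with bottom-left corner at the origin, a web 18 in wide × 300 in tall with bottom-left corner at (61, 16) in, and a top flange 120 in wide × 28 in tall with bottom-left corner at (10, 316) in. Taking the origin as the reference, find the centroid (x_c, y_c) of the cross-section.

x_c = 70.00 in, y_c = 183.92 in

bottom flange: A = 140 × 16 = 2240.00, centroid at (70.00, 8.00).
web: A = 18 × 300 = 5400.00, centroid at (70.00, 166.00).
top flange: A = 120 × 28 = 3360.00, centroid at (70.00, 330.00).
ΣA = 11000.00 in²
ΣAx_c = (2240.00)(70.00) + (5400.00)(70.00) + (3360.00)(70.00) = 770000.00 in³
ΣAy_c = (2240.00)(8.00) + (5400.00)(166.00) + (3360.00)(330.00) = 2023120.00 in³
x_c = 770000.00 / 11000.00 = 70.00 in
y_c = 2023120.00 / 11000.00 = 183.92 in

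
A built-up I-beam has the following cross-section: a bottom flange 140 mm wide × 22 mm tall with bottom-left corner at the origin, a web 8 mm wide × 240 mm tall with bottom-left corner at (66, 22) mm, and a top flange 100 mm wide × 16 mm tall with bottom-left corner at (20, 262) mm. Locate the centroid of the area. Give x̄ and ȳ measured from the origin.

x̄ = 70.00 mm, ȳ = 111.90 mm

bottom flange: A = 140 × 22 = 3080.00, centroid at (70.00, 11.00).
web: A = 8 × 240 = 1920.00, centroid at (70.00, 142.00).
top flange: A = 100 × 16 = 1600.00, centroid at (70.00, 270.00).
ΣA = 6600.00 mm², ΣAx̄ = 462000.00 mm³, ΣAȳ = 738520.00 mm³.
x̄ = 462000.00/6600.00 = 70.00 mm; ȳ = 738520.00/6600.00 = 111.90 mm.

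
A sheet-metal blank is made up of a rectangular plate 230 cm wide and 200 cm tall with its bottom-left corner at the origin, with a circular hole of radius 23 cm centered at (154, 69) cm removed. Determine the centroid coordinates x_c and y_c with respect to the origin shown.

x_c = 113.54 cm, y_c = 101.16 cm

Part | A | x̄ᵢ | ȳᵢ | A·x̄ᵢ | A·ȳᵢ
plate | 46000.00 | 115.00 | 100.00 | 5290000.00 | 4600000.00
hole | -1661.90 | 154.00 | 69.00 | -255932.99 | -114671.27
Σ | 44338.10 |  |  | 5034067.01 | 4485328.73
x_c = 5034067.01 / 44338.10 = 113.54 cm
y_c = 4485328.73 / 44338.10 = 101.16 cm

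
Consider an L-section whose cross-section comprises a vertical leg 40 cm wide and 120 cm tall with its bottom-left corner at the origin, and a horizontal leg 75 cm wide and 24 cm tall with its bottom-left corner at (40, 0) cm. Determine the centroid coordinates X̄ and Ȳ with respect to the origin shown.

Part | A | x̄ᵢ | ȳᵢ | A·x̄ᵢ | A·ȳᵢ
vertical leg | 4800.00 | 20.00 | 60.00 | 96000.00 | 288000.00
horizontal leg | 1800.00 | 77.50 | 12.00 | 139500.00 | 21600.00
Σ | 6600.00 |  |  | 235500.00 | 309600.00
X̄ = 235500.00 / 6600.00 = 35.68 cm
Ȳ = 309600.00 / 6600.00 = 46.91 cm

X̄ = 35.68 cm, Ȳ = 46.91 cm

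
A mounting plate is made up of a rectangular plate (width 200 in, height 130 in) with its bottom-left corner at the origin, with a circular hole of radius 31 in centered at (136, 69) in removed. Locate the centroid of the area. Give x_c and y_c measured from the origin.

plate: A = 200 × 130 = 26000.00, centroid at (100.00, 65.00).
hole: A = −π·31² = -3019.07, centroid at (136.00, 69.00).
ΣA = 22980.93 in²
ΣAx_c = (26000.00)(100.00) + (-3019.07)(136.00) = 2189406.41 in³
ΣAy_c = (26000.00)(65.00) + (-3019.07)(69.00) = 1481684.13 in³
x_c = 2189406.41 / 22980.93 = 95.27 in
y_c = 1481684.13 / 22980.93 = 64.47 in

x_c = 95.27 in, y_c = 64.47 in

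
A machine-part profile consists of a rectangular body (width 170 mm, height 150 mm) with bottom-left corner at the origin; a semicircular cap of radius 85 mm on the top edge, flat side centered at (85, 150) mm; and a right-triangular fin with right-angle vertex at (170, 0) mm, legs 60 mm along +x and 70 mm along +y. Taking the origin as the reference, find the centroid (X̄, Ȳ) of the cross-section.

X̄ = 90.66 mm, Ȳ = 104.58 mm

rectangular body: A = 170 × 150 = 25500.00, centroid at (85.00, 75.00).
semicircular top: A = ½π·85² = 11349.00, centroid at (85.00, 186.08).
triangular fin: A = ½·60·70 = 2100.00, centroid at (190.00, 23.33).
ΣA = 38949.00 mm², ΣAX̄ = 3531165.29 mm³, ΣAȲ = 4073267.19 mm³.
X̄ = 3531165.29/38949.00 = 90.66 mm; Ȳ = 4073267.19/38949.00 = 104.58 mm.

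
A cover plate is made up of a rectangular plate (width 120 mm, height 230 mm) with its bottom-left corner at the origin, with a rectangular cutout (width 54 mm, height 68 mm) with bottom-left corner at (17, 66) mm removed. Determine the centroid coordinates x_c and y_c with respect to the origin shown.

x_c = 62.46 mm, y_c = 117.30 mm

plate: A = 120 × 230 = 27600.00, centroid at (60.00, 115.00).
hole: A = −(54 × 68) = -3672.00, centroid at (44.00, 100.00).
ΣA = 23928.00 mm²
ΣAx_c = (27600.00)(60.00) + (-3672.00)(44.00) = 1494432.00 mm³
ΣAy_c = (27600.00)(115.00) + (-3672.00)(100.00) = 2806800.00 mm³
x_c = 1494432.00 / 23928.00 = 62.46 mm
y_c = 2806800.00 / 23928.00 = 117.30 mm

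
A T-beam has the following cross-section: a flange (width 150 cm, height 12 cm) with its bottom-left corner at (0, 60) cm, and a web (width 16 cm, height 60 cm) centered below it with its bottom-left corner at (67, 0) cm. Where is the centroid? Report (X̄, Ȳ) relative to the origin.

Part | A | x̄ᵢ | ȳᵢ | A·x̄ᵢ | A·ȳᵢ
web | 960.00 | 75.00 | 30.00 | 72000.00 | 28800.00
flange | 1800.00 | 75.00 | 66.00 | 135000.00 | 118800.00
Σ | 2760.00 |  |  | 207000.00 | 147600.00
X̄ = 207000.00 / 2760.00 = 75.00 cm
Ȳ = 147600.00 / 2760.00 = 53.48 cm

X̄ = 75.00 cm, Ȳ = 53.48 cm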